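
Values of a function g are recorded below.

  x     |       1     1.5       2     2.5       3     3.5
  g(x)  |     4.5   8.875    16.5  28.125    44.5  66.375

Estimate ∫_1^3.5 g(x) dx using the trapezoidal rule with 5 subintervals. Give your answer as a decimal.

Δx = 0.5.
T_5 = (0.5/2)·[4.5 + 2·8.875 + 2·16.5 + 2·28.125 + 2·44.5 + 66.375] = 66.71875.

66.71875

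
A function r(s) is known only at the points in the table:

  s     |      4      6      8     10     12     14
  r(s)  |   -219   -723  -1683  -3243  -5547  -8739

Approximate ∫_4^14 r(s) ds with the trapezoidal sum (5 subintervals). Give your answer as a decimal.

Δs = 2.
T_5 = (2/2)·[(-219) + 2·(-723) + 2·(-1683) + 2·(-3243) + 2·(-5547) + (-8739)] = -31350.

-31350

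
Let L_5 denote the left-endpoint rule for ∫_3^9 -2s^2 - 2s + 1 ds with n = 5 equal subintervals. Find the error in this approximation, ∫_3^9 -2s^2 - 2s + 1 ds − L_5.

-90.72

Exact integral: ∫_3^9 f(s) ds = -534.
L_5 = -443.28.
Error = -534 − (-443.28) = -90.72.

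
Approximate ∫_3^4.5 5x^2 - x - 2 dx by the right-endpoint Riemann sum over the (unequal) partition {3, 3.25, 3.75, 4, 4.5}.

110.046875

Subinterval widths: 0.25, 0.5, 0.25, 0.5.
Right endpoints: 3.25, 3.75, 4, 4.5.
f(3.25) = 47.5625, f(3.75) = 64.5625, f(4) = 74, f(4.5) = 94.75.
Sum = Σ Δx_i · f(x_i).
Sum = 110.046875.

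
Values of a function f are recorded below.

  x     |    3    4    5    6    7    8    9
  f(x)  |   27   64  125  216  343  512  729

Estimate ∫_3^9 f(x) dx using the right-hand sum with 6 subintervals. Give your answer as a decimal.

Δx = 1.
Sum = 1·[64 + 125 + 216 + 343 + 512 + 729] = 1989.

1989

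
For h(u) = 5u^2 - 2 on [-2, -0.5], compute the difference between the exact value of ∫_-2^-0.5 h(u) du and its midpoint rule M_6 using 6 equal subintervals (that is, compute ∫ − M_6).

Exact integral: ∫_-2^-0.5 h(u) du = 10.125.
M_6 = 10.0859375.
Error = 10.125 − 10.0859375 = 0.0390625.

0.0390625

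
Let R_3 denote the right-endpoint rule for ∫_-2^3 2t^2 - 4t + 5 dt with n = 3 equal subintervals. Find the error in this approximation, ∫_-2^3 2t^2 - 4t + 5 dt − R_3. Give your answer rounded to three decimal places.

Exact integral: ∫_-2^3 f(t) dt ≈ 38.33333.
R_3 ≈ 34.62963.
Error ≈ 38.33333 − 34.62963 ≈ 3.704.

3.704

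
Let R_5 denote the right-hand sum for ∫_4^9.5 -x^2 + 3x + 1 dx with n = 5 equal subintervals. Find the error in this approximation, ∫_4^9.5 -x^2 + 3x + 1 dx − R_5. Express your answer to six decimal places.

Exact integral: ∫_4^9.5 f(x) dx ≈ -147.58333333.
R_5 = -180.455.
Error ≈ -147.58333333 − (-180.455) ≈ 32.871667.

32.871667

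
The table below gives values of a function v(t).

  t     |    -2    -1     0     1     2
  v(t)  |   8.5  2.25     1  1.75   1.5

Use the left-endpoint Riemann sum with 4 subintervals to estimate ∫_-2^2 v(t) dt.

13.5

Δt = 1.
Sum = 1·[8.5 + 2.25 + 1 + 1.75] = 13.5.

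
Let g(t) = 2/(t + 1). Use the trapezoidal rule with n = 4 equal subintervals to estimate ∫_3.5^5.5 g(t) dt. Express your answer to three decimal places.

0.737

Δt = (5.5 − 3.5)/4 = 0.5.
g(3.5) = 4/9, g(4) = 0.4, g(4.5) = 4/11, g(5) = 1/3, g(5.5) = 4/13.
T_4 = (Δt/2)·[g(t_0) + 2g(t_1) + 2g(t_2) + 2g(t_3) + g(t_4)].
Sum ≈ 0.737.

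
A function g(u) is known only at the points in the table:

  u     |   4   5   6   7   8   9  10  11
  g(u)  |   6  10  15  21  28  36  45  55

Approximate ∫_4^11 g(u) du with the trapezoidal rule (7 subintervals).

185.5

Δu = 1.
T_7 = (1/2)·[6 + 2·10 + 2·15 + 2·21 + 2·28 + 2·36 + 2·45 + 55] = 185.5.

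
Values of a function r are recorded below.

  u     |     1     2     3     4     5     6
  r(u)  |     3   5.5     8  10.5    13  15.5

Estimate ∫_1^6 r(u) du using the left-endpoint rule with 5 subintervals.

40

Δu = 1.
Sum = 1·[3 + 5.5 + 8 + 10.5 + 13] = 40.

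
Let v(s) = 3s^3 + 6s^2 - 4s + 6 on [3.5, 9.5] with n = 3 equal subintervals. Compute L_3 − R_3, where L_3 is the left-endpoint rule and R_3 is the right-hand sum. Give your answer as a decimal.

-5775

L_3 = 4875.75.
R_3 = 10650.75.
L_3 − R_3 = -5775.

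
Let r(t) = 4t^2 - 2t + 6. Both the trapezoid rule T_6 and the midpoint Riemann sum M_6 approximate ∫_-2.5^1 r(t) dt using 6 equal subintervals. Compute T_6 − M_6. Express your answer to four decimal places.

T_6 ≈ 49.210648.
M_6 ≈ 48.019676.
T_6 − M_6 ≈ 1.1910.

1.1910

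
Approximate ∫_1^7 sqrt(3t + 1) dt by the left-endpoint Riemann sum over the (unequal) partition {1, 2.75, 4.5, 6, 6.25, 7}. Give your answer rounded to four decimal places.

Subinterval widths: 1.75, 1.75, 1.5, 0.25, 0.75.
Left endpoints: 1, 2.75, 4.5, 6, 6.25.
f(1) ≈ 2.0000, f(2.75) ≈ 3.0414, f(4.5) ≈ 3.8079, f(6) ≈ 4.3589, f(6.25) ≈ 4.4441.
Sum = Σ Δt_i · f(t_i).
Sum ≈ 18.9570.

18.9570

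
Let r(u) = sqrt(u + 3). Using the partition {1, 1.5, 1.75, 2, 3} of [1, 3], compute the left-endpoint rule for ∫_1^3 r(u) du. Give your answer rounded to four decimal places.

4.3113

Subinterval widths: 0.5, 0.25, 0.25, 1.
Left endpoints: 1, 1.5, 1.75, 2.
r(1) ≈ 2.0000, r(1.5) ≈ 2.1213, r(1.75) ≈ 2.1794, r(2) ≈ 2.2361.
Sum = Σ Δu_i · r(u_i).
Sum ≈ 4.3113.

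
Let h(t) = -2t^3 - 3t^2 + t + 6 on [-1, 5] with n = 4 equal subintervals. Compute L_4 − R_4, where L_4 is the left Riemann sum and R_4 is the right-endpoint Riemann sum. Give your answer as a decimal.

L_4 = -185.25.
R_4 = -662.25.
L_4 − R_4 = 477.

477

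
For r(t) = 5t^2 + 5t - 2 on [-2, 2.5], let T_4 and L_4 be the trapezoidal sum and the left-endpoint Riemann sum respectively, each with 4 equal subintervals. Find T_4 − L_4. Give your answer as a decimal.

18.984375

T_4 = 40.74609375.
L_4 = 21.76171875.
T_4 − L_4 = 18.984375.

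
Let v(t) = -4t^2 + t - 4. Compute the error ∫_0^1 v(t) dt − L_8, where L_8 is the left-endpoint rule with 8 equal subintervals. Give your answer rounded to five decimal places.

Exact integral: ∫_0^1 v(t) dt ≈ -4.8333333.
L_8 = -4.65625.
Error ≈ -4.8333333 − (-4.65625) ≈ -0.17708.

-0.17708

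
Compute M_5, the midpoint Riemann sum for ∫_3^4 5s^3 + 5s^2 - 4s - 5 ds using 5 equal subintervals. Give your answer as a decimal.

261.225

Δs = (4 − 3)/5 = 0.2.
Midpoints: 3.1, 3.3, 3.5, 3.7, 3.9.
f(3.1) = 179.605, f(3.3) = 215.935, f(3.5) = 256.625, f(3.7) = 301.915, f(3.9) = 352.045.
Sum = Δs · [f(3.1) + f(3.3) + f(3.5) + f(3.7) + f(3.9)].
Sum = 261.225.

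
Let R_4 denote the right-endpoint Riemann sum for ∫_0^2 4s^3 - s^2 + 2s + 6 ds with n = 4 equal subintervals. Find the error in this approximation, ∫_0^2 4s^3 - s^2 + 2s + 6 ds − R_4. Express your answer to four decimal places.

Exact integral: ∫_0^2 f(s) ds ≈ 29.333333.
R_4 = 38.25.
Error ≈ 29.333333 − 38.25 ≈ -8.9167.

-8.9167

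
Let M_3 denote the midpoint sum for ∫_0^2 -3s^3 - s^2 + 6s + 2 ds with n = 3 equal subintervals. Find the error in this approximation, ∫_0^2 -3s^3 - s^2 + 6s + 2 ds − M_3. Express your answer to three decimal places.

-0.741

Exact integral: ∫_0^2 f(s) ds ≈ 1.33333.
M_3 ≈ 2.07407.
Error ≈ 1.33333 − 2.07407 ≈ -0.741.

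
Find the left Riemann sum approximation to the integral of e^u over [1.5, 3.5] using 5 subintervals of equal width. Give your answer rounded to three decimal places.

23.288

Δu = (3.5 − 1.5)/5 = 0.4.
Left endpoints: 1.5, 1.9, 2.3, 2.7, 3.1.
f(1.5) ≈ 4.482, f(1.9) ≈ 6.686, f(2.3) ≈ 9.974, f(2.7) ≈ 14.880, f(3.1) ≈ 22.198.
Sum = Δu · [f(1.5) + f(1.9) + f(2.3) + f(2.7) + f(3.1)].
Sum ≈ 23.288.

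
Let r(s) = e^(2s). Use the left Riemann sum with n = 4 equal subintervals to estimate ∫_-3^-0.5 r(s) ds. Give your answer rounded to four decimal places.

0.0917

Δs = (-0.5 − (-3))/4 = 0.625.
Left endpoints: -3, -2.375, -1.75, -1.125.
r(-3) ≈ 0.0025, r(-2.375) ≈ 0.0087, r(-1.75) ≈ 0.0302, r(-1.125) ≈ 0.1054.
Sum = Δs · [r(-3) + r(-2.375) + r(-1.75) + r(-1.125)].
Sum ≈ 0.0917.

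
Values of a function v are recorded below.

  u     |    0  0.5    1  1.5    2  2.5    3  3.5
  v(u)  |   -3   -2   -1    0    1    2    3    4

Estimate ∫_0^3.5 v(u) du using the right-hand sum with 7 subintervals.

3.5

Δu = 0.5.
Sum = 0.5·[(-2) + (-1) + 0 + 1 + 2 + 3 + 4] = 3.5.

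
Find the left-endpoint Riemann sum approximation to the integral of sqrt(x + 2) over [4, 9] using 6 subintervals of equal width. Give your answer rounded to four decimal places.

14.1596

Δx = (9 − 4)/6 = 5/6.
Left endpoints: 4, 29/6, 17/3, 6.5, 22/3, 49/6.
f(4) ≈ 2.4495, f(29/6) ≈ 2.6141, f(17/3) ≈ 2.7689, f(6.5) ≈ 2.9155, f(22/3) ≈ 3.0551, f(49/6) ≈ 3.1885.
Sum = Δx · [f(4) + f(29/6) + f(17/3) + ...].
Sum ≈ 14.1596.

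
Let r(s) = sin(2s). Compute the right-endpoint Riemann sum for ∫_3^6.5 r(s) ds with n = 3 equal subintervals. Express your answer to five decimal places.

0.42124

Δs = (6.5 − 3)/3 = 7/6.
Right endpoints: 25/6, 16/3, 6.5.
r(25/6) ≈ 0.88729, r(16/3) ≈ -0.94640, r(6.5) ≈ 0.42017.
Sum = Δs · [r(25/6) + r(16/3) + r(6.5)].
Sum ≈ 0.42124.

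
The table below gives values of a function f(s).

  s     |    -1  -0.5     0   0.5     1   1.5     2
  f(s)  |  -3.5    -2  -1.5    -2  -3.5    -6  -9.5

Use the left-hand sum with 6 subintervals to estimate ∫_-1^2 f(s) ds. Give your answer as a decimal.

-9.25

Δs = 0.5.
Sum = 0.5·[(-3.5) + (-2) + (-1.5) + (-2) + (-3.5) + (-6)] = -9.25.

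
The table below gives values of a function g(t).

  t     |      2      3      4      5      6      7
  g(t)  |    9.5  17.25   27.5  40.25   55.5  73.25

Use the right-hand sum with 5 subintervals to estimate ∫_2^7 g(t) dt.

213.75

Δt = 1.
Sum = 1·[17.25 + 27.5 + 40.25 + 55.5 + 73.25] = 213.75.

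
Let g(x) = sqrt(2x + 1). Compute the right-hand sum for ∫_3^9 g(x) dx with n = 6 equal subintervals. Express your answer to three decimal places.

Δx = (9 − 3)/6 = 1.
Right endpoints: 4, 5, 6, 7, 8, 9.
g(4) ≈ 3.000, g(5) ≈ 3.317, g(6) ≈ 3.606, g(7) ≈ 3.873, g(8) ≈ 4.123, g(9) ≈ 4.359.
Sum = Δx · [g(4) + g(5) + g(6) + ...].
Sum ≈ 22.277.

22.277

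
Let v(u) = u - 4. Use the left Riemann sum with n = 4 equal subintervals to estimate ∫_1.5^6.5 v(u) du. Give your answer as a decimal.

Δu = (6.5 − 1.5)/4 = 1.25.
Left endpoints: 1.5, 2.75, 4, 5.25.
v(1.5) = -2.5, v(2.75) = -1.25, v(4) = 0, v(5.25) = 1.25.
Sum = Δu · [v(1.5) + v(2.75) + v(4) + v(5.25)].
Sum = -3.125.

-3.125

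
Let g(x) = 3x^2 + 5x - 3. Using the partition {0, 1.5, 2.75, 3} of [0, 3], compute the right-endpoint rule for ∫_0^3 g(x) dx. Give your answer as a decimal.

68.421875

Subinterval widths: 1.5, 1.25, 0.25.
Right endpoints: 1.5, 2.75, 3.
g(1.5) = 11.25, g(2.75) = 33.4375, g(3) = 39.
Sum = Σ Δx_i · g(x_i).
Sum = 68.421875.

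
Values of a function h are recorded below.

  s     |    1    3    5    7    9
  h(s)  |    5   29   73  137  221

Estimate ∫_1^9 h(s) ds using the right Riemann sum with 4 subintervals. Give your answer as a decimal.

920

Δs = 2.
Sum = 2·[29 + 73 + 137 + 221] = 920.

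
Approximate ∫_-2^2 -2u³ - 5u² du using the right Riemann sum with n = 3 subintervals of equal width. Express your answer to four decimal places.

Δu = (2 − (-2))/3 = 4/3.
Right endpoints: -2/3, 2/3, 2.
f(-2/3) = -44/27, f(2/3) = -76/27, f(2) = -36.
Sum = Δu · [f(-2/3) + f(2/3) + f(2)].
Sum ≈ -53.9259.

-53.9259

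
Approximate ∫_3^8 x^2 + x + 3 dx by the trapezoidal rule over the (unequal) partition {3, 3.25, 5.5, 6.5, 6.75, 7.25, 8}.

Subinterval widths: 0.25, 2.25, 1, 0.25, 0.5, 0.75.
f(3) = 15, f(3.25) = 16.8125, f(5.5) = 38.75, f(6.5) = 51.75, f(6.75) = 55.3125, f(7.25) = 62.8125, f(8) = 75.
On each subinterval the trapezoid contributes (Δx_i/2)·[f(x_{i-1}) + f(x_i)].
Sum = 206.328125.

206.328125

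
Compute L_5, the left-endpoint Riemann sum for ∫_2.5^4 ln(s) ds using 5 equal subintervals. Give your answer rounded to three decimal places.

Δs = (4 − 2.5)/5 = 0.3.
Left endpoints: 2.5, 2.8, 3.1, 3.4, 3.7.
f(2.5) ≈ 0.916, f(2.8) ≈ 1.030, f(3.1) ≈ 1.131, f(3.4) ≈ 1.224, f(3.7) ≈ 1.308.
Sum = Δs · [f(2.5) + f(2.8) + f(3.1) + f(3.4) + f(3.7)].
Sum ≈ 1.683.

1.683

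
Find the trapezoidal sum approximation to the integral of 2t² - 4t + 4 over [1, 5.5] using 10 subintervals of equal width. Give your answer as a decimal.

70.05375

Δt = (5.5 − 1)/10 = 0.45.
f(1) = 2, f(1.45) = 2.405, f(1.9) = 3.62, f(2.35) = 5.645, f(2.8) = 8.48, f(3.25) = 12.125, f(3.7) = 16.58, f(4.15) = 21.845, f(4.6) = 27.92, f(5.05) = 34.805, f(5.5) = 42.5.
T_10 = (Δt/2)·[f(t_0) + 2f(t_1) + ... + 2f(t_{9}) + f(t_10)].
Sum = 70.05375.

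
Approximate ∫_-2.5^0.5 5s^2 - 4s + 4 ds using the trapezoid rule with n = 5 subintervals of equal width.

51.15

Δs = (0.5 − (-2.5))/5 = 0.6.
f(-2.5) = 45.25, f(-1.9) = 29.65, f(-1.3) = 17.65, f(-0.7) = 9.25, f(-0.1) = 4.45, f(0.5) = 3.25.
T_5 = (Δs/2)·[f(s_0) + 2f(s_1) + ... + 2f(s_{4}) + f(s_5)].
Sum = 51.15.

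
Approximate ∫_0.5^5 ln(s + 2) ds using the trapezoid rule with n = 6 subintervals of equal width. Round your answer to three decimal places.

6.819

Δs = (5 − 0.5)/6 = 0.75.
f(0.5) ≈ 0.916, f(1.25) ≈ 1.179, f(2) ≈ 1.386, f(2.75) ≈ 1.558, f(3.5) ≈ 1.705, f(4.25) ≈ 1.833, f(5) ≈ 1.946.
T_6 = (Δs/2)·[f(s_0) + 2f(s_1) + ... + 2f(s_{5}) + f(s_6)].
Sum ≈ 6.819.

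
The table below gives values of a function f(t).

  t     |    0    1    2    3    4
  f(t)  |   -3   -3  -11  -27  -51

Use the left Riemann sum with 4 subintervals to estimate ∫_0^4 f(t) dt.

Δt = 1.
Sum = 1·[(-3) + (-3) + (-11) + (-27)] = -44.

-44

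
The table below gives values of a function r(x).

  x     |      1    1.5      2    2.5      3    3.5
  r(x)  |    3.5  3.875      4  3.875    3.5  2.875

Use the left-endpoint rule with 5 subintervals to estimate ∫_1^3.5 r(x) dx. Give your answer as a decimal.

9.375

Δx = 0.5.
Sum = 0.5·[3.5 + 3.875 + 4 + 3.875 + 3.5] = 9.375.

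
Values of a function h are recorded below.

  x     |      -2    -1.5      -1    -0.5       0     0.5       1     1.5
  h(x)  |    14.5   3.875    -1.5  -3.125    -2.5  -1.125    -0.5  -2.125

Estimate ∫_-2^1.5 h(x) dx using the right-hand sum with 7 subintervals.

Δx = 0.5.
Sum = 0.5·[3.875 + (-1.5) + (-3.125) + (-2.5) + (-1.125) + (-0.5) + (-2.125)] = -3.5.

-3.5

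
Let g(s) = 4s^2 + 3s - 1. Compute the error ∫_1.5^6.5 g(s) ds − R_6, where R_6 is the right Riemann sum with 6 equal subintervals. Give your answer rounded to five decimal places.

Exact integral: ∫_1.5^6.5 g(s) ds ≈ 416.6666667.
R_6 ≈ 491.8981481.
Error ≈ 416.6666667 − 491.8981481 ≈ -75.23148.

-75.23148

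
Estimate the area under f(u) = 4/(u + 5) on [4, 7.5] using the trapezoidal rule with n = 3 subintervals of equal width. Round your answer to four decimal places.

Δu = (7.5 − 4)/3 = 7/6.
f(4) = 4/9, f(31/6) = 24/61, f(19/3) = 6/17, f(7.5) = 0.32.
T_3 = (Δu/2)·[f(u_0) + 2f(u_1) + 2f(u_2) + f(u_3)].
Sum ≈ 1.3167.

1.3167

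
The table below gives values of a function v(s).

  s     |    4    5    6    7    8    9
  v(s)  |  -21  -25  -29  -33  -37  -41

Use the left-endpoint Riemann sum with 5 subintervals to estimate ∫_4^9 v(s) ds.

-145

Δs = 1.
Sum = 1·[(-21) + (-25) + (-29) + (-33) + (-37)] = -145.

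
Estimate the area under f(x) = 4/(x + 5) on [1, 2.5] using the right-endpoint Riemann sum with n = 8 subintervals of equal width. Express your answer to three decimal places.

0.880

Δx = (2.5 − 1)/8 = 0.1875.
Right endpoints: 1.1875, 1.375, 1.5625, 1.75, 1.9375, 2.125, 2.3125, 2.5.
f(1.1875) = 64/99, f(1.375) = 32/51, f(1.5625) = 64/105, f(1.75) = 16/27, f(1.9375) = 64/111, f(2.125) = 32/57, f(2.3125) = 64/117, f(2.5) = 8/15.
Sum = Δx · [f(1.1875) + f(1.375) + f(1.5625) + ...].
Sum ≈ 0.880.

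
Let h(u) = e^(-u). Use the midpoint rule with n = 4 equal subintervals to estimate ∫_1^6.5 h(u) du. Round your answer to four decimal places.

0.3390

Δu = (6.5 − 1)/4 = 1.375.
Midpoints: 1.6875, 3.0625, 4.4375, 5.8125.
h(1.6875) ≈ 0.1850, h(3.0625) ≈ 0.0468, h(4.4375) ≈ 0.0118, h(5.8125) ≈ 0.0030.
Sum = Δu · [h(1.6875) + h(3.0625) + h(4.4375) + h(5.8125)].
Sum ≈ 0.3390.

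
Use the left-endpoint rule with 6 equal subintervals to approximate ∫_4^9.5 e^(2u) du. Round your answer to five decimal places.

31135176.83205

Δu = (9.5 − 4)/6 = 11/12.
Left endpoints: 4, 59/12, 35/6, 6.75, 23/3, 103/12.
f(4) ≈ 2980.95799, f(59/12) ≈ 18645.00076, f(35/6) ≈ 116618.90400, f(6.75) ≈ 729416.36985, f(23/3) ≈ 4562281.26284, f(103/12) ≈ 28535704.95771.
Sum = Δu · [f(4) + f(59/12) + f(35/6) + ...].
Sum ≈ 31135176.83205.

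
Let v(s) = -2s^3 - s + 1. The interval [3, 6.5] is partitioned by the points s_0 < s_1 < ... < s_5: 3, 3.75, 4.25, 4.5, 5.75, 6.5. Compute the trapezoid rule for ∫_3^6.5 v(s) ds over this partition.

Subinterval widths: 0.75, 0.5, 0.25, 1.25, 0.75.
v(3) = -56, v(3.75) = -108.21875, v(4.25) = -156.78125, v(4.5) = -185.75, v(5.75) = -384.96875, v(6.5) = -554.75.
On each subinterval the trapezoid contributes (Δs_i/2)·[v(s_{i-1}) + v(s_i)].
Sum = -879.7421875.

-879.7421875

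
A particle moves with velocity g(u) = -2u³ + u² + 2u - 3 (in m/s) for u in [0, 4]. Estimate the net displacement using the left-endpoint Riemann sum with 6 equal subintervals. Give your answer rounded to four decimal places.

-71.2593

Δu = (4 − 0)/6 = 2/3.
Left endpoints: 0, 2/3, 4/3, 2, 8/3, 10/3.
g(0) = -3, g(2/3) = -49/27, g(4/3) = -89/27, g(2) = -11, g(8/3) = -769/27, g(10/3) = -1601/27.
Sum = Δu · [g(0) + g(2/3) + g(4/3) + ...].
Sum ≈ -71.2593.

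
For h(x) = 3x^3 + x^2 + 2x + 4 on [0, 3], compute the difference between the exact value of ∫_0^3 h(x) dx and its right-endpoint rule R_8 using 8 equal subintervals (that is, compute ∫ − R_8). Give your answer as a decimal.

Exact integral: ∫_0^3 h(x) dx = 90.75.
R_8 = 109.76953125.
Error = 90.75 − 109.76953125 = -19.01953125.

-19.01953125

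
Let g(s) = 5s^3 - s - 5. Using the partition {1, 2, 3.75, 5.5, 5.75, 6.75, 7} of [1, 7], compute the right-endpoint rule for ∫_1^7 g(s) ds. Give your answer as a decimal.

Subinterval widths: 1, 1.75, 1.75, 0.25, 1, 0.25.
Right endpoints: 2, 3.75, 5.5, 5.75, 6.75, 7.
g(2) = 33, g(3.75) = 254.921875, g(5.5) = 821.375, g(5.75) = 939.796875, g(6.75) = 1525.984375, g(7) = 1703.
Sum = Σ Δs_i · g(s_i).
Sum = 4103.203125.

4103.203125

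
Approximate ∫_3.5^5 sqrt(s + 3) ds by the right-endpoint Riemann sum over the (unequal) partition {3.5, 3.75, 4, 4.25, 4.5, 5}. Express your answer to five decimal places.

4.08297

Subinterval widths: 0.25, 0.25, 0.25, 0.25, 0.5.
Right endpoints: 3.75, 4, 4.25, 4.5, 5.
f(3.75) ≈ 2.59808, f(4) ≈ 2.64575, f(4.25) ≈ 2.69258, f(4.5) ≈ 2.73861, f(5) ≈ 2.82843.
Sum = Σ Δs_i · f(s_i).
Sum ≈ 4.08297.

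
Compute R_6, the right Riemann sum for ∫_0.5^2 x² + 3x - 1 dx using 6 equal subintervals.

7.796875

Δx = (2 − 0.5)/6 = 0.25.
Right endpoints: 0.75, 1, 1.25, 1.5, 1.75, 2.
f(0.75) = 1.8125, f(1) = 3, f(1.25) = 4.3125, f(1.5) = 5.75, f(1.75) = 7.3125, f(2) = 9.
Sum = Δx · [f(0.75) + f(1) + f(1.25) + ...].
Sum = 7.796875.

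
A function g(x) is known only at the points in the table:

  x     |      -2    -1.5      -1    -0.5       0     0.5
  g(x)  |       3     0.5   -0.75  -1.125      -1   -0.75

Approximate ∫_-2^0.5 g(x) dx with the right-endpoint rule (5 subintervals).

Δx = 0.5.
Sum = 0.5·[0.5 + (-0.75) + (-1.125) + (-1) + (-0.75)] = -1.5625.

-1.5625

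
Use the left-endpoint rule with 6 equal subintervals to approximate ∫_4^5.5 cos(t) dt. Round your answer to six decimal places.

-0.119294

Δt = (5.5 − 4)/6 = 0.25.
Left endpoints: 4, 4.25, 4.5, 4.75, 5, 5.25.
f(4) ≈ -0.653644, f(4.25) ≈ -0.446087, f(4.5) ≈ -0.210796, f(4.75) ≈ 0.037602, f(5) ≈ 0.283662, f(5.25) ≈ 0.512085.
Sum = Δt · [f(4) + f(4.25) + f(4.5) + ...].
Sum ≈ -0.119294.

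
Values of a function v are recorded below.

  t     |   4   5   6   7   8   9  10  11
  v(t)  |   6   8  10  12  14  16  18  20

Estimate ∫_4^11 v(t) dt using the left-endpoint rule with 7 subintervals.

Δt = 1.
Sum = 1·[6 + 8 + 10 + 12 + 14 + 16 + 18] = 84.

84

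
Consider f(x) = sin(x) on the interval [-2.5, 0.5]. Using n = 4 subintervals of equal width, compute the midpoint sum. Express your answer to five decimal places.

Δx = (0.5 − (-2.5))/4 = 0.75.
Midpoints: -2.125, -1.375, -0.625, 0.125.
f(-2.125) ≈ -0.85032, f(-1.375) ≈ -0.98089, f(-0.625) ≈ -0.58510, f(0.125) ≈ 0.12467.
Sum = Δx · [f(-2.125) + f(-1.375) + f(-0.625) + f(0.125)].
Sum ≈ -1.71873.

-1.71873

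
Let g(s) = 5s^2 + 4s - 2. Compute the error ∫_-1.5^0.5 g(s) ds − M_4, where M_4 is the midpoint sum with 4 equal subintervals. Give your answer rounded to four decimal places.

Exact integral: ∫_-1.5^0.5 g(s) ds ≈ -2.166667.
M_4 = -2.375.
Error ≈ -2.166667 − (-2.375) ≈ 0.2083.

0.2083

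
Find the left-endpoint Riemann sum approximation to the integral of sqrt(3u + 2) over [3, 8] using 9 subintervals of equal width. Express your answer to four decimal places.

Δu = (8 − 3)/9 = 5/9.
Left endpoints: 3, 32/9, 37/9, 14/3, 47/9, 52/9, 19/3, 62/9, 67/9.
f(3) ≈ 3.3166, f(32/9) ≈ 3.5590, f(37/9) ≈ 3.7859, f(14/3) ≈ 4.0000, f(47/9) ≈ 4.2032, f(52/9) ≈ 4.3970, f(19/3) ≈ 4.5826, f(62/9) ≈ 4.7610, f(67/9) ≈ 4.9329.
Sum = Δu · [f(3) + f(32/9) + f(37/9) + ...].
Sum ≈ 20.8545.

20.8545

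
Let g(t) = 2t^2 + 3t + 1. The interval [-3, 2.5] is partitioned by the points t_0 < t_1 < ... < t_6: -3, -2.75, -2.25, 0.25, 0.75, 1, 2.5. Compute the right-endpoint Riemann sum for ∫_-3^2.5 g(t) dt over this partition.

44.03125

Subinterval widths: 0.25, 0.5, 2.5, 0.5, 0.25, 1.5.
Right endpoints: -2.75, -2.25, 0.25, 0.75, 1, 2.5.
g(-2.75) = 7.875, g(-2.25) = 4.375, g(0.25) = 1.875, g(0.75) = 4.375, g(1) = 6, g(2.5) = 21.
Sum = Σ Δt_i · g(t_i).
Sum = 44.03125.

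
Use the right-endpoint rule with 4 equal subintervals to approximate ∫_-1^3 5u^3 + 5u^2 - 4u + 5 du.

246

Δu = (3 − (-1))/4 = 1.
Right endpoints: 0, 1, 2, 3.
f(0) = 5, f(1) = 11, f(2) = 57, f(3) = 173.
Sum = Δu · [f(0) + f(1) + f(2) + f(3)].
Sum = 246.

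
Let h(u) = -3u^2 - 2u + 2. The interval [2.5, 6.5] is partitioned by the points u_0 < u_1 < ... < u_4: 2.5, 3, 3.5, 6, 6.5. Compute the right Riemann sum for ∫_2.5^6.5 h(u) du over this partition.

Subinterval widths: 0.5, 0.5, 2.5, 0.5.
Right endpoints: 3, 3.5, 6, 6.5.
h(3) = -31, h(3.5) = -41.75, h(6) = -118, h(6.5) = -137.75.
Sum = Σ Δu_i · h(u_i).
Sum = -400.25.

-400.25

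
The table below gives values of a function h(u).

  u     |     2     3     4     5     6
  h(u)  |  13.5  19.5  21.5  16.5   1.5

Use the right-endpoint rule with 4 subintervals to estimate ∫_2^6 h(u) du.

Δu = 1.
Sum = 1·[19.5 + 21.5 + 16.5 + 1.5] = 59.

59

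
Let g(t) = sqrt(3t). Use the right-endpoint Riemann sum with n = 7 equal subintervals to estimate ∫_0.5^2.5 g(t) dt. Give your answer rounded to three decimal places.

4.368

Δt = (2.5 − 0.5)/7 = 2/7.
Right endpoints: 11/14, 15/14, 19/14, 23/14, 27/14, 31/14, 2.5.
g(11/14) ≈ 1.535, g(15/14) ≈ 1.793, g(19/14) ≈ 2.018, g(23/14) ≈ 2.220, g(27/14) ≈ 2.405, g(31/14) ≈ 2.577, g(2.5) ≈ 2.739.
Sum = Δt · [g(11/14) + g(15/14) + g(19/14) + ...].
Sum ≈ 4.368.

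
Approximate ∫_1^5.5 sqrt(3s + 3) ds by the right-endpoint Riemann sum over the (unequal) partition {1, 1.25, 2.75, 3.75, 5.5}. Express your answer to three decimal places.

17.183

Subinterval widths: 0.25, 1.5, 1, 1.75.
Right endpoints: 1.25, 2.75, 3.75, 5.5.
f(1.25) ≈ 2.598, f(2.75) ≈ 3.354, f(3.75) ≈ 3.775, f(5.5) ≈ 4.416.
Sum = Σ Δs_i · f(s_i).
Sum ≈ 17.183.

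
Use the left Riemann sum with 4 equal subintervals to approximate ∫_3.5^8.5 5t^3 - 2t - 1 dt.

4610.78125

Δt = (8.5 − 3.5)/4 = 1.25.
Left endpoints: 3.5, 4.75, 6, 7.25.
f(3.5) = 206.375, f(4.75) = 525.359375, f(6) = 1067, f(7.25) = 1889.890625.
Sum = Δt · [f(3.5) + f(4.75) + f(6) + f(7.25)].
Sum = 4610.78125.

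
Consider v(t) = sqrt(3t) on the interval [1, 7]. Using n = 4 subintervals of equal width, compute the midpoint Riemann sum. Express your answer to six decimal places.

Δt = (7 − 1)/4 = 1.5.
Midpoints: 1.75, 3.25, 4.75, 6.25.
v(1.75) ≈ 2.291288, v(3.25) ≈ 3.122499, v(4.75) ≈ 3.774917, v(6.25) ≈ 4.330127.
Sum = Δt · [v(1.75) + v(3.25) + v(4.75) + v(6.25)].
Sum ≈ 20.278247.

20.278247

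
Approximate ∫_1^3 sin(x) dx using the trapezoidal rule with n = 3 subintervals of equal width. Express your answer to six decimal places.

1.473193

Δx = (3 − 1)/3 = 2/3.
f(1) ≈ 0.841471, f(5/3) ≈ 0.995408, f(7/3) ≈ 0.723086, f(3) ≈ 0.141120.
T_3 = (Δx/2)·[f(x_0) + 2f(x_1) + 2f(x_2) + f(x_3)].
Sum ≈ 1.473193.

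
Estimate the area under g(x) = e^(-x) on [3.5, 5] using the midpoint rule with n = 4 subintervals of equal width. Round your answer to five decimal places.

0.02332

Δx = (5 − 3.5)/4 = 0.375.
Midpoints: 3.6875, 4.0625, 4.4375, 4.8125.
g(3.6875) ≈ 0.02503, g(4.0625) ≈ 0.01721, g(4.4375) ≈ 0.01183, g(4.8125) ≈ 0.00813.
Sum = Δx · [g(3.6875) + g(4.0625) + g(4.4375) + g(4.8125)].
Sum ≈ 0.02332.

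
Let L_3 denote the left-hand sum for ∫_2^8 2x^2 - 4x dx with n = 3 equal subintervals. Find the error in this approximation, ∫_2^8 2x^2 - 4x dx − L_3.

88

Exact integral: ∫_2^8 f(x) dx = 216.
L_3 = 128.
Error = 216 − 128 = 88.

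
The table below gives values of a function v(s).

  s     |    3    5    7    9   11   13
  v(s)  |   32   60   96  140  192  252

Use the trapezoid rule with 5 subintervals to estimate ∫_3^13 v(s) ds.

1260

Δs = 2.
T_5 = (2/2)·[32 + 2·60 + 2·96 + 2·140 + 2·192 + 252] = 1260.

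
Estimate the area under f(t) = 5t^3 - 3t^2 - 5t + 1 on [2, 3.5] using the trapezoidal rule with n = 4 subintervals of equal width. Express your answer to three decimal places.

114.923

Δt = (3.5 − 2)/4 = 0.375.
f(2) = 19, f(2.375) = 20063/512, f(2.75) = 68.546875, f(3.125) = 55637/512, f(3.5) = 161.125.
T_4 = (Δt/2)·[f(t_0) + 2f(t_1) + 2f(t_2) + 2f(t_3) + f(t_4)].
Sum ≈ 114.923.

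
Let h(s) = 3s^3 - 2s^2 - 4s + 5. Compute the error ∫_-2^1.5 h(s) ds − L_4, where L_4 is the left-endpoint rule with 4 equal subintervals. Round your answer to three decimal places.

12.234

Exact integral: ∫_-2^1.5 h(s) ds ≈ 5.21354.
L_4 ≈ -7.02051.
Error ≈ 5.21354 − (-7.02051) ≈ 12.234.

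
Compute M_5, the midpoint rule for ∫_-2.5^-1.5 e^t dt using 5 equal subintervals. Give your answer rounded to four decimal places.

Δt = (-1.5 − (-2.5))/5 = 0.2.
Midpoints: -2.4, -2.2, -2, -1.8, -1.6.
f(-2.4) ≈ 0.0907, f(-2.2) ≈ 0.1108, f(-2) ≈ 0.1353, f(-1.8) ≈ 0.1653, f(-1.6) ≈ 0.2019.
Sum = Δt · [f(-2.4) + f(-2.2) + f(-2) + f(-1.8) + f(-1.6)].
Sum ≈ 0.1408.

0.1408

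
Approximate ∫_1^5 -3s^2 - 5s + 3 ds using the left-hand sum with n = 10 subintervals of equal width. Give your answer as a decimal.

Δs = (5 − 1)/10 = 0.4.
Left endpoints: 1, 1.4, 1.8, 2.2, 2.6, 3, 3.4, 3.8, 4.2, 4.6.
f(1) = -5, f(1.4) = -9.88, f(1.8) = -15.72, f(2.2) = -22.52, f(2.6) = -30.28, f(3) = -39, f(3.4) = -48.68, f(3.8) = -59.32, f(4.2) = -70.92, f(4.6) = -83.48.
Sum = Δs · [f(1) + f(1.4) + f(1.8) + ...].
Sum = -153.92.

-153.92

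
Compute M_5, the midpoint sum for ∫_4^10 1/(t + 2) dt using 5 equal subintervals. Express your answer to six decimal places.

0.691908

Δt = (10 − 4)/5 = 1.2.
Midpoints: 4.6, 5.8, 7, 8.2, 9.4.
f(4.6) = 5/33, f(5.8) = 5/39, f(7) = 1/9, f(8.2) = 5/51, f(9.4) = 5/57.
Sum = Δt · [f(4.6) + f(5.8) + f(7) + f(8.2) + f(9.4)].
Sum ≈ 0.691908.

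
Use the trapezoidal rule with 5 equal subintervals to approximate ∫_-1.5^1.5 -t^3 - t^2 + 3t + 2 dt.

3.57

Δt = (1.5 − (-1.5))/5 = 0.6.
f(-1.5) = -1.375, f(-0.9) = -0.781, f(-0.3) = 1.037, f(0.3) = 2.783, f(0.9) = 3.161, f(1.5) = 0.875.
T_5 = (Δt/2)·[f(t_0) + 2f(t_1) + ... + 2f(t_{4}) + f(t_5)].
Sum = 3.57.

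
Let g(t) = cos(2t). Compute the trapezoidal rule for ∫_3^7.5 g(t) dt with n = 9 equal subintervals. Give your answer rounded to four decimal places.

0.4255

Δt = (7.5 − 3)/9 = 0.5.
g(3) ≈ 0.9602, g(3.5) ≈ 0.7539, g(4) ≈ -0.1455, g(4.5) ≈ -0.9111, g(5) ≈ -0.8391, g(5.5) ≈ 0.0044, g(6) ≈ 0.8439, g(6.5) ≈ 0.9074, g(7) ≈ 0.1367, g(7.5) ≈ -0.7597.
T_9 = (Δt/2)·[g(t_0) + 2g(t_1) + ... + 2g(t_{8}) + g(t_9)].
Sum ≈ 0.4255.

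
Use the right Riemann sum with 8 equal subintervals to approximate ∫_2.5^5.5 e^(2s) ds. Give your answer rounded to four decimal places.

42448.3101

Δs = (5.5 − 2.5)/8 = 0.375.
Right endpoints: 2.875, 3.25, 3.625, 4, 4.375, 4.75, 5.125, 5.5.
f(2.875) ≈ 314.1907, f(3.25) ≈ 665.1416, f(3.625) ≈ 1408.1048, f(4) ≈ 2980.9580, f(4.375) ≈ 6310.6881, f(4.75) ≈ 13359.7268, f(5.125) ≈ 28282.5419, f(5.5) ≈ 59874.1417.
Sum = Δs · [f(2.875) + f(3.25) + f(3.625) + ...].
Sum ≈ 42448.3101.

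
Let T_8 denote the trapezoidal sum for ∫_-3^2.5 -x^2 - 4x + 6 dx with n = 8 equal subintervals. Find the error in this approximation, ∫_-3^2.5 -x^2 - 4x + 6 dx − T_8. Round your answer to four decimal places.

0.4333

Exact integral: ∫_-3^2.5 f(x) dx ≈ 24.291667.
T_8 ≈ 23.858398.
Error ≈ 24.291667 − 23.858398 ≈ 0.4333.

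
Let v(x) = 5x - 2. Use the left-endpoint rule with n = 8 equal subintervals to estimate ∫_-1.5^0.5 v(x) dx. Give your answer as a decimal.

-10.25

Δx = (0.5 − (-1.5))/8 = 0.25.
Left endpoints: -1.5, -1.25, -1, -0.75, -0.5, -0.25, 0, 0.25.
v(-1.5) = -9.5, v(-1.25) = -8.25, v(-1) = -7, v(-0.75) = -5.75, v(-0.5) = -4.5, v(-0.25) = -3.25, v(0) = -2, v(0.25) = -0.75.
Sum = Δx · [v(-1.5) + v(-1.25) + v(-1) + ...].
Sum = -10.25.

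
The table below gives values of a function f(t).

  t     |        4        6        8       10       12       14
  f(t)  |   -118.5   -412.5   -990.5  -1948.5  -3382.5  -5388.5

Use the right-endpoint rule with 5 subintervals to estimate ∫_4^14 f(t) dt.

Δt = 2.
Sum = 2·[(-412.5) + (-990.5) + (-1948.5) + (-3382.5) + (-5388.5)] = -24245.

-24245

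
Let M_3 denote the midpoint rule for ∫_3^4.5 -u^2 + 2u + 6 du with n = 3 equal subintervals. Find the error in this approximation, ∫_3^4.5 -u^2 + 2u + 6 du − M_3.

-0.03125

Exact integral: ∫_3^4.5 f(u) du = -1.125.
M_3 = -1.09375.
Error = -1.125 − (-1.09375) = -0.03125.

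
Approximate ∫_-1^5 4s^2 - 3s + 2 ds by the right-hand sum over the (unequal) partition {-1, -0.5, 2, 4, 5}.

227.25

Subinterval widths: 0.5, 2.5, 2, 1.
Right endpoints: -0.5, 2, 4, 5.
f(-0.5) = 4.5, f(2) = 12, f(4) = 54, f(5) = 87.
Sum = Σ Δs_i · f(s_i).
Sum = 227.25.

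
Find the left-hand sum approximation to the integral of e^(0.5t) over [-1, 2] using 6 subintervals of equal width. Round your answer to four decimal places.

3.7175

Δt = (2 − (-1))/6 = 0.5.
Left endpoints: -1, -0.5, 0, 0.5, 1, 1.5.
f(-1) ≈ 0.6065, f(-0.5) ≈ 0.7788, f(0) ≈ 1.0000, f(0.5) ≈ 1.2840, f(1) ≈ 1.6487, f(1.5) ≈ 2.1170.
Sum = Δt · [f(-1) + f(-0.5) + f(0) + ...].
Sum ≈ 3.7175.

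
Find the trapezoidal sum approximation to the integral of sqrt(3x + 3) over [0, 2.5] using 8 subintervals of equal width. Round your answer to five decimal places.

6.40289

Δx = (2.5 − 0)/8 = 0.3125.
f(0) ≈ 1.73205, f(0.3125) ≈ 1.98431, f(0.625) ≈ 2.20794, f(0.9375) ≈ 2.41091, f(1.25) ≈ 2.59808, f(1.5625) ≈ 2.77263, f(1.875) ≈ 2.93684, f(2.1875) ≈ 3.09233, f(2.5) ≈ 3.24037.
T_8 = (Δx/2)·[f(x_0) + 2f(x_1) + ... + 2f(x_{7}) + f(x_8)].
Sum ≈ 6.40289.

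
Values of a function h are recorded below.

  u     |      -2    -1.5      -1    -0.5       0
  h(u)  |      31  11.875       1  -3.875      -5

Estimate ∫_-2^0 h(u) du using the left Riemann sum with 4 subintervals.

Δu = 0.5.
Sum = 0.5·[31 + 11.875 + 1 + (-3.875)] = 20.

20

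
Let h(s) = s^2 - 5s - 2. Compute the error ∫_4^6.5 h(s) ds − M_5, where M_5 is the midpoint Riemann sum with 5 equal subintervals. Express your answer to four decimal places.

0.0521

Exact integral: ∫_4^6.5 h(s) ds ≈ -0.416667.
M_5 = -0.46875.
Error ≈ -0.416667 − (-0.46875) ≈ 0.0521.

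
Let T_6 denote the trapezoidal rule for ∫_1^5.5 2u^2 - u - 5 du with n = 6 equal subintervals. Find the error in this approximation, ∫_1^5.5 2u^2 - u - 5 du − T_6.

-0.84375

Exact integral: ∫_1^5.5 f(u) du = 73.125.
T_6 = 73.96875.
Error = 73.125 − 73.96875 = -0.84375.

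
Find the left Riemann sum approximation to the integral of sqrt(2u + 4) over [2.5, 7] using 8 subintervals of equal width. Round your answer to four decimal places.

Δu = (7 − 2.5)/8 = 0.5625.
Left endpoints: 2.5, 3.0625, 3.625, 4.1875, 4.75, 5.3125, 5.875, 6.4375.
f(2.5) ≈ 3.0000, f(3.0625) ≈ 3.1820, f(3.625) ≈ 3.3541, f(4.1875) ≈ 3.5178, f(4.75) ≈ 3.6742, f(5.3125) ≈ 3.8243, f(5.875) ≈ 3.9686, f(6.4375) ≈ 4.1079.
Sum = Δu · [f(2.5) + f(3.0625) + f(3.625) + ...].
Sum ≈ 16.1038.

16.1038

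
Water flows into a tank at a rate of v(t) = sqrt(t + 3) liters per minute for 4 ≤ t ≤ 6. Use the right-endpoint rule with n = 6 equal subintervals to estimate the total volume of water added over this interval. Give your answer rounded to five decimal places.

Δt = (6 − 4)/6 = 1/3.
Right endpoints: 13/3, 14/3, 5, 16/3, 17/3, 6.
v(13/3) ≈ 2.70801, v(14/3) ≈ 2.76887, v(5) ≈ 2.82843, v(16/3) ≈ 2.88675, v(17/3) ≈ 2.94392, v(6) ≈ 3.00000.
Sum = Δt · [v(13/3) + v(14/3) + v(5) + ...].
Sum ≈ 5.71200.

5.71200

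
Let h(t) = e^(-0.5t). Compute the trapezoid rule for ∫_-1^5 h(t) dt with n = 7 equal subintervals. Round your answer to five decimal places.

Δt = (5 − (-1))/7 = 6/7.
h(-1) ≈ 1.64872, h(-1/7) ≈ 1.07404, h(5/7) ≈ 0.69967, h(11/7) ≈ 0.45579, h(17/7) ≈ 0.29692, h(23/7) ≈ 0.19343, h(29/7) ≈ 0.12601, h(5) ≈ 0.08208.
T_7 = (Δt/2)·[h(t_0) + 2h(t_1) + ... + 2h(t_{6}) + h(t_7)].
Sum ≈ 3.18108.

3.18108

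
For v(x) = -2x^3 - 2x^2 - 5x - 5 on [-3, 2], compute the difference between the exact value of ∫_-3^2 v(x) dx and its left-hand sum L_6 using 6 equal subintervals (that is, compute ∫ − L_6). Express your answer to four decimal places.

-35.9954

Exact integral: ∫_-3^2 v(x) dx ≈ -3.333333.
L_6 ≈ 32.662037.
Error ≈ -3.333333 − 32.662037 ≈ -35.9954.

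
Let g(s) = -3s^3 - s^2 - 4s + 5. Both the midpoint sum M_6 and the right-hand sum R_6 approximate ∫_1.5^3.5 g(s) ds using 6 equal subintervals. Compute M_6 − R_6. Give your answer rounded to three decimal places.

M_6 ≈ -131.48148.
R_6 ≈ -155.53704.
M_6 − R_6 ≈ 24.056.

24.056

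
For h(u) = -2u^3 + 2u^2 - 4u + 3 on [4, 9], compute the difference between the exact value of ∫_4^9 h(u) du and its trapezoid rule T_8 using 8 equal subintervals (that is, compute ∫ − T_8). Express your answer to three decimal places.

12.044

Exact integral: ∫_4^9 h(u) du ≈ -2824.16667.
T_8 = -2836.2109375.
Error ≈ -2824.16667 − (-2836.2109375) ≈ 12.044.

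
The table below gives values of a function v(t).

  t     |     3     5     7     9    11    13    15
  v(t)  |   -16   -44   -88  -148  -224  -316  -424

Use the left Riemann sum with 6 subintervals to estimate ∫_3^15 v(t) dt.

-1672

Δt = 2.
Sum = 2·[(-16) + (-44) + (-88) + (-148) + (-224) + (-316)] = -1672.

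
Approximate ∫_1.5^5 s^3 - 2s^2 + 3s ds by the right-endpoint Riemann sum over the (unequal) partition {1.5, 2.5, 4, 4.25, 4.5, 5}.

Subinterval widths: 1, 1.5, 0.25, 0.25, 0.5.
Right endpoints: 2.5, 4, 4.25, 4.5, 5.
f(2.5) = 10.625, f(4) = 44, f(4.25) = 53.390625, f(4.5) = 64.125, f(5) = 90.
Sum = Σ Δs_i · f(s_i).
Sum = 151.00390625.

151.00390625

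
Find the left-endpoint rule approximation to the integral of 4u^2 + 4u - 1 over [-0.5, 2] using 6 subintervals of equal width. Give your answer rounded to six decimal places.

10.914352

Δu = (2 − (-0.5))/6 = 5/12.
Left endpoints: -0.5, -1/12, 1/3, 0.75, 7/6, 19/12.
f(-0.5) = -2, f(-1/12) = -47/36, f(1/3) = 7/9, f(0.75) = 4.25, f(7/6) = 82/9, f(19/12) = 553/36.
Sum = Δu · [f(-0.5) + f(-1/12) + f(1/3) + ...].
Sum ≈ 10.914352.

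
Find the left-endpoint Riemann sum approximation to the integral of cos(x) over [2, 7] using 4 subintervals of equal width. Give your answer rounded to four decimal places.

-0.9498

Δx = (7 − 2)/4 = 1.25.
Left endpoints: 2, 3.25, 4.5, 5.75.
f(2) ≈ -0.4161, f(3.25) ≈ -0.9941, f(4.5) ≈ -0.2108, f(5.75) ≈ 0.8612.
Sum = Δx · [f(2) + f(3.25) + f(4.5) + f(5.75)].
Sum ≈ -0.9498.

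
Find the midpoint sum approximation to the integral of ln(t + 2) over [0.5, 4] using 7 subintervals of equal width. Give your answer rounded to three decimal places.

4.962

Δt = (4 − 0.5)/7 = 0.5.
Midpoints: 0.75, 1.25, 1.75, 2.25, 2.75, 3.25, 3.75.
f(0.75) ≈ 1.012, f(1.25) ≈ 1.179, f(1.75) ≈ 1.322, f(2.25) ≈ 1.447, f(2.75) ≈ 1.558, f(3.25) ≈ 1.658, f(3.75) ≈ 1.749.
Sum = Δt · [f(0.75) + f(1.25) + f(1.75) + ...].
Sum ≈ 4.962.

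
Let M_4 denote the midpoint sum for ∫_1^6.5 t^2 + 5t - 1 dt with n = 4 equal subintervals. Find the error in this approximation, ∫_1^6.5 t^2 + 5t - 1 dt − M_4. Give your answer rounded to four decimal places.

Exact integral: ∫_1^6.5 f(t) dt ≈ 188.833333.
M_4 ≈ 187.966797.
Error ≈ 188.833333 − 187.966797 ≈ 0.8665.

0.8665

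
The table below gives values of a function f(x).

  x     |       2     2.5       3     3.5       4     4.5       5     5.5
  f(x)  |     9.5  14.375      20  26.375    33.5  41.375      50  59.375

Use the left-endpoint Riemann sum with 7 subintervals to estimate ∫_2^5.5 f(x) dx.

Δx = 0.5.
Sum = 0.5·[9.5 + 14.375 + 20 + 26.375 + 33.5 + 41.375 + 50] = 97.5625.

97.5625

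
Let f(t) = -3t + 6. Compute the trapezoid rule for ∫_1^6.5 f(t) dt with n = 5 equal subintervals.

-28.875

Δt = (6.5 − 1)/5 = 1.1.
f(1) = 3, f(2.1) = -0.3, f(3.2) = -3.6, f(4.3) = -6.9, f(5.4) = -10.2, f(6.5) = -13.5.
T_5 = (Δt/2)·[f(t_0) + 2f(t_1) + ... + 2f(t_{4}) + f(t_5)].
Sum = -28.875.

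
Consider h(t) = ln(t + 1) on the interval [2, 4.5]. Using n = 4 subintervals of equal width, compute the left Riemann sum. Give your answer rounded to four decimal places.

Δt = (4.5 − 2)/4 = 0.625.
Left endpoints: 2, 2.625, 3.25, 3.875.
h(2) ≈ 1.0986, h(2.625) ≈ 1.2879, h(3.25) ≈ 1.4469, h(3.875) ≈ 1.5841.
Sum = Δt · [h(2) + h(2.625) + h(3.25) + h(3.875)].
Sum ≈ 3.3859.

3.3859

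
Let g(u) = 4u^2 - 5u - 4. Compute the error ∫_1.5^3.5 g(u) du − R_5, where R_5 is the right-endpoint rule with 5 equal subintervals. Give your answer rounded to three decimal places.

Exact integral: ∫_1.5^3.5 g(u) du ≈ 19.66667.
R_5 = 25.88.
Error ≈ 19.66667 − 25.88 ≈ -6.213.

-6.213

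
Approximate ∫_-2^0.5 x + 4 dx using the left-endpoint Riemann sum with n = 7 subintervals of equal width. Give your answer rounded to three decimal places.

7.679

Δx = (0.5 − (-2))/7 = 5/14.
Left endpoints: -2, -23/14, -9/7, -13/14, -4/7, -3/14, 1/7.
f(-2) = 2, f(-23/14) = 33/14, f(-9/7) = 19/7, f(-13/14) = 43/14, f(-4/7) = 24/7, f(-3/14) = 53/14, f(1/7) = 29/7.
Sum = Δx · [f(-2) + f(-23/14) + f(-9/7) + ...].
Sum ≈ 7.679.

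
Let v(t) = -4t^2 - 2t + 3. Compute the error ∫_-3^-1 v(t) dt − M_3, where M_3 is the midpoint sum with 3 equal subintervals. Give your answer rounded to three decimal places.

-0.296

Exact integral: ∫_-3^-1 v(t) dt ≈ -20.66667.
M_3 ≈ -20.37037.
Error ≈ -20.66667 − (-20.37037) ≈ -0.296.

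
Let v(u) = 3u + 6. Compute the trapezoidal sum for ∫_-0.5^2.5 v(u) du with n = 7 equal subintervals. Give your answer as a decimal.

Δu = (2.5 − (-0.5))/7 = 3/7.
v(-0.5) = 4.5, v(-1/14) = 81/14, v(5/14) = 99/14, v(11/14) = 117/14, v(17/14) = 135/14, v(23/14) = 153/14, v(29/14) = 171/14, v(2.5) = 13.5.
T_7 = (Δu/2)·[v(u_0) + 2v(u_1) + ... + 2v(u_{6}) + v(u_7)].
Sum = 27.

27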